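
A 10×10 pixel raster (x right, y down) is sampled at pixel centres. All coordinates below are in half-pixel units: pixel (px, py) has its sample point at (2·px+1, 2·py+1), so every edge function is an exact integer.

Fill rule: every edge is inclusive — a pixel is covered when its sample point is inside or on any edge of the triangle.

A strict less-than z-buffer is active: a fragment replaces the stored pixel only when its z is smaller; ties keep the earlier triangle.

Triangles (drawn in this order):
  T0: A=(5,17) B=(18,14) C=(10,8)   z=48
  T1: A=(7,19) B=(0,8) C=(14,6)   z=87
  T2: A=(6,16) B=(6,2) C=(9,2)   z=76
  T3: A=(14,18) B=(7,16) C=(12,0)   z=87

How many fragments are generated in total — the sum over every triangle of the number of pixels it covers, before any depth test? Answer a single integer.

T0:
  2·area = 102  (B↔C swapped to make it positive)
  edge (5, 17)→(10, 8): d=(5,-9) inclusive
  edge (10, 8)→(18, 14): d=(8,6) inclusive
  edge (18, 14)→(5, 17): d=(-13,3) inclusive
    (5,4)@(11, 9): e=[14,2,86] → #
    (6,4)@(13, 9): e=[32,-10,80] → ·
    (4,5)@(9, 11): e=[6,30,66] → #
    (6,5)@(13, 11): e=[42,6,54] → #
    (7,5)@(15, 11): e=[60,-6,48] → ·
    (4,6)@(9, 13): e=[16,46,40] → #
    (7,6)@(15, 13): e=[70,10,22] → #
    (8,6)@(17, 13): e=[88,-2,16] → ·
    (3,7)@(7, 15): e=[8,74,20] → #
    (7,7)@(15, 15): e=[80,26,-4] → ·
    (2,8)@(5, 17): e=[0,102,0] → #  [on edge]
    (3,8)@(7, 17): e=[18,90,-6] → ·
  covered (13 px):
    · · · · · · · · · ·
    · · · · · · · · · ·
    · · · · · · · · · ·
    · · · · · · · · · ·
    · · · · · # · · · ·
    · · · · # # # · · ·
    · · · · # # # # · ·
    · · · # # # # · · ·
    · · # · · · · · · ·
    · · · · · · · · · ·
T1:
  2·area = 168
  edge (7, 19)→(0, 8): d=(-7,-11) inclusive
  edge (0, 8)→(14, 6): d=(14,-2) inclusive
  edge (14, 6)→(7, 19): d=(-7,13) inclusive
    (3,3)@(7, 7): e=[84,0,84] → #  [on edge]
    (4,3)@(9, 7): e=[106,4,58] → #
    (5,3)@(11, 7): e=[128,8,32] → #
    (6,3)@(13, 7): e=[150,12,6] → #
    (7,3)@(15, 7): e=[172,16,-20] → ·
    (0,4)@(1, 9): e=[4,16,148] → #
    (1,4)@(3, 9): e=[26,20,122] → #
    (2,4)@(5, 9): e=[48,24,96] → #
    (6,4)@(13, 9): e=[136,40,-8] → ·
    (0,5)@(1, 11): e=[-10,44,134] → ·
    (1,5)@(3, 11): e=[12,48,108] → #
    (6,5)@(13, 11): e=[122,68,-22] → ·
    (3,9)@(7, 19): e=[0,168,0] → #  [on edge]
  covered (23 px):
    · · · · · · · · · ·
    · · · · · · · · · ·
    · · · · · · · · · ·
    · · · # # # # · · ·
    # # # # # # · · · ·
    · # # # # # · · · ·
    · · # # # · · · · ·
    · · # # # · · · · ·
    · · · # · · · · · ·
    · · · # · · · · · ·
T2:
  2·area = 42
  edge (6, 16)→(6, 2): d=(0,-14) inclusive
  edge (6, 2)→(9, 2): d=(3,0) inclusive
  edge (9, 2)→(6, 16): d=(-3,14) inclusive
    (3,1)@(7, 3): e=[14,3,25] → #
    (4,1)@(9, 3): e=[42,3,-3] → ·
    (3,2)@(7, 5): e=[14,9,19] → #
    (4,2)@(9, 5): e=[42,9,-9] → ·
    (3,3)@(7, 7): e=[14,15,13] → #
    (4,3)@(9, 7): e=[42,15,-15] → ·
    (3,4)@(7, 9): e=[14,21,7] → #
    (4,4)@(9, 9): e=[42,21,-21] → ·
    (3,5)@(7, 11): e=[14,27,1] → #
    (4,5)@(9, 11): e=[42,27,-27] → ·
    (3,6)@(7, 13): e=[14,33,-5] → ·
  covered (5 px):
    · · · · · · · · · ·
    · · · # · · · · · ·
    · · · # · · · · · ·
    · · · # · · · · · ·
    · · · # · · · · · ·
    · · · # · · · · · ·
    · · · · · · · · · ·
    · · · · · · · · · ·
    · · · · · · · · · ·
    · · · · · · · · · ·
T3:
  2·area = 122
  edge (14, 18)→(7, 16): d=(-7,-2) inclusive
  edge (7, 16)→(12, 0): d=(5,-16) inclusive
  edge (12, 0)→(14, 18): d=(2,18) inclusive
    (5,2)@(11, 5): e=[85,9,28] → #
    (6,2)@(13, 5): e=[89,41,-8] → ·
    (5,3)@(11, 7): e=[71,19,32] → #
    (6,3)@(13, 7): e=[75,51,-4] → ·
    (5,4)@(11, 9): e=[57,29,36] → #
    (6,4)@(13, 9): e=[61,61,0] → #  [on edge]
    (7,4)@(15, 9): e=[65,93,-36] → ·
    (4,5)@(9, 11): e=[39,7,76] → #
    (7,5)@(15, 11): e=[51,103,-32] → ·
    (4,6)@(9, 13): e=[25,17,80] → #
    (7,6)@(15, 13): e=[37,113,-28] → ·
    (4,7)@(9, 15): e=[11,27,84] → #
  covered (15 px):
    · · · · · · · · · ·
    · · · · · · · · · ·
    · · · · · # · · · ·
    · · · · · # · · · ·
    · · · · · # # · · ·
    · · · · # # # · · ·
    · · · · # # # · · ·
    · · · · # # # · · ·
    · · · · · # # · · ·
    · · · · · · · · · ·

Result: 56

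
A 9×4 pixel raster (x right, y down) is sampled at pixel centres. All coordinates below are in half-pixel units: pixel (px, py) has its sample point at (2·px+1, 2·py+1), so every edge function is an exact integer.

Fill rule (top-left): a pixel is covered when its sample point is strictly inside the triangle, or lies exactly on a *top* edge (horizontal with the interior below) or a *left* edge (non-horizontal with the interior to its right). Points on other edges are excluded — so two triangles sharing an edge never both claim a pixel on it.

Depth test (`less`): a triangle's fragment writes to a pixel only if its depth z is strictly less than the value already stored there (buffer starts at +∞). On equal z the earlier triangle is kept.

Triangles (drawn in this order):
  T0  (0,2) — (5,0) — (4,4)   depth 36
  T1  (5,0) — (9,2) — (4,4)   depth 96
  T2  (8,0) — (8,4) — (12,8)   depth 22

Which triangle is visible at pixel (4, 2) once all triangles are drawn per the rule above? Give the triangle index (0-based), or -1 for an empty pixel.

T0:
  2·area = 18
  edge (0, 2)→(5, 0): d=(5,-2) top-left  bias=+0
  edge (5, 0)→(4, 4): d=(-1,4) right/bottom  bias=-1
  edge (4, 4)→(0, 2): d=(-4,-2) top-left  bias=+0
    (1,0)@(3, 1): e=[1,7,10] → #
    (2,0)@(5, 1): e=[5,-1,14] → ·
    (1,1)@(3, 3): e=[11,5,2] → #
    (2,1)@(5, 3): e=[15,-3,6] → ·
    (1,2)@(3, 5): e=[21,3,-6] → ·
  covered (2 px):
    · # · · · · · · ·
    · # · · · · · · ·
    · · · · · · · · ·
    · · · · · · · · ·
T1:
  2·area = 18
  edge (5, 0)→(9, 2): d=(4,2) right/bottom  bias=-1
  edge (9, 2)→(4, 4): d=(-5,2) right/bottom  bias=-1
  edge (4, 4)→(5, 0): d=(1,-4) top-left  bias=+0
    (2,0)@(5, 1): e=[4,13,1] → #
    (3,0)@(7, 1): e=[0,9,9] → ·  [on edge]
    (2,1)@(5, 3): e=[12,3,3] → #
    (3,1)@(7, 3): e=[8,-1,11] → ·
    (5,1)@(11, 3): e=[0,-9,27] → ·  [on edge]
    (2,2)@(5, 5): e=[20,-7,5] → ·
    (7,2)@(15, 5): e=[0,-27,45] → ·  [on edge]
  covered (2 px):
    · · # · · · · · ·
    · · # · · · · · ·
    · · · · · · · · ·
    · · · · · · · · ·
T2:
  2·area = 16  (B↔C swapped to make it positive)
  edge (8, 0)→(12, 8): d=(4,8) right/bottom  bias=-1
  edge (12, 8)→(8, 4): d=(-4,-4) top-left  bias=+0
  edge (8, 4)→(8, 0): d=(0,-4) top-left  bias=+0
    (2,0)@(5, 1): e=[28,0,-12] → ·  [on edge]
    (3,1)@(7, 3): e=[20,0,-4] → ·  [on edge]
    (4,1)@(9, 3): e=[4,8,4] → #
    (5,1)@(11, 3): e=[-12,16,12] → ·
    (4,2)@(9, 5): e=[12,0,4] → #  [on edge]
    (5,2)@(11, 5): e=[-4,8,12] → ·
    (4,3)@(9, 7): e=[20,-8,4] → ·
    (5,3)@(11, 7): e=[4,0,12] → #  [on edge]
    (6,3)@(13, 7): e=[-12,8,20] → ·
  covered (3 px):
    · · · · · · · · ·
    · · · · # · · · ·
    · · · · # · · · ·
    · · · · · # · · ·

Z-buffer (winner per pixel, '.' = empty):
  . 0 1 . . . . . .
  . 0 1 . 2 . . . .
  . . . . 2 . . . .
  . . . . . 2 . . .

Final: 2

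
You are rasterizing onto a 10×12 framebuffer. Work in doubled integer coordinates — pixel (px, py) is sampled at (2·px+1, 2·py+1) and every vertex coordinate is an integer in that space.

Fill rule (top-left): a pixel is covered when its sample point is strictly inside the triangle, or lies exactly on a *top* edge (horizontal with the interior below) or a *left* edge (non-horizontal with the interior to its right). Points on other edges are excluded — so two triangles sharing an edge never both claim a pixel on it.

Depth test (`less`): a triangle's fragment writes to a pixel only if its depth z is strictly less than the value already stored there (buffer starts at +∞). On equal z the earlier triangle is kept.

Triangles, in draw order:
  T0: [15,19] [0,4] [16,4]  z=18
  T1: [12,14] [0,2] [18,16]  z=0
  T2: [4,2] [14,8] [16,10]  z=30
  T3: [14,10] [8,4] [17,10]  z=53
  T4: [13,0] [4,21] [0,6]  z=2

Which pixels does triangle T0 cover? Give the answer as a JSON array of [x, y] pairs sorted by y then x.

T0:
  2·area = 240
  edge (15, 19)→(0, 4): d=(-15,-15) top-left  bias=+0
  edge (0, 4)→(16, 4): d=(16,0) top-left  bias=+0
  edge (16, 4)→(15, 19): d=(-1,15) right/bottom  bias=-1
    (0,2)@(1, 5): e=[0,16,224] → #  [on edge]
    (1,2)@(3, 5): e=[30,16,194] → #
    (2,2)@(5, 5): e=[60,16,164] → #
    (3,2)@(7, 5): e=[90,16,134] → #
    (4,2)@(9, 5): e=[120,16,104] → #
    (5,2)@(11, 5): e=[150,16,74] → #
    (6,2)@(13, 5): e=[180,16,44] → #
    (7,2)@(15, 5): e=[210,16,14] → #
    (8,2)@(17, 5): e=[240,16,-16] → ·
    (0,3)@(1, 7): e=[-30,48,222] → ·
    (1,3)@(3, 7): e=[0,48,192] → #  [on edge]
    (8,3)@(17, 7): e=[210,48,-18] → ·
    (2,4)@(5, 9): e=[0,80,160] → #  [on edge]
    (3,5)@(7, 11): e=[0,112,128] → #  [on edge]
    (4,6)@(9, 13): e=[0,144,96] → #  [on edge]
    (5,7)@(11, 15): e=[0,176,64] → #  [on edge]
    (6,8)@(13, 17): e=[0,208,32] → #  [on edge]
    (7,9)@(15, 19): e=[0,240,0] → ·  [on edge]
    (8,10)@(17, 21): e=[0,272,-32] → ·  [on edge]
    (9,11)@(19, 23): e=[0,304,-64] → ·  [on edge]
  covered (35 px):
    · · · · · · · · · ·
    · · · · · · · · · ·
    # # # # # # # # · ·
    · # # # # # # # · ·
    · · # # # # # # · ·
    · · · # # # # # · ·
    · · · · # # # # · ·
    · · · · · # # # · ·
    · · · · · · # # · ·
    · · · · · · · · · ·
    · · · · · · · · · ·
    · · · · · · · · · ·
T1:
  2·area = 48
  edge (12, 14)→(0, 2): d=(-12,-12) top-left  bias=+0
  edge (0, 2)→(18, 16): d=(18,14) right/bottom  bias=-1
  edge (18, 16)→(12, 14): d=(-6,-2) top-left  bias=+0
    (0,1)@(1, 3): e=[0,4,44] → #  [on edge]
    (1,1)@(3, 3): e=[24,-24,48] → ·
    (0,2)@(1, 5): e=[-24,40,32] → ·
    (1,2)@(3, 5): e=[0,12,36] → #  [on edge]
    (2,2)@(5, 5): e=[24,-16,40] → ·
    (1,3)@(3, 7): e=[-24,48,24] → ·
    (2,3)@(5, 7): e=[0,20,28] → #  [on edge]
    (3,3)@(7, 7): e=[24,-8,32] → ·
    (2,4)@(5, 9): e=[-24,56,16] → ·
    (3,4)@(7, 9): e=[0,28,20] → #  [on edge]
    (4,4)@(9, 9): e=[24,0,24] → ·  [on edge]
    (1,5)@(3, 11): e=[-72,120,0] → ·  [on edge]
    (4,5)@(9, 11): e=[0,36,12] → #  [on edge]
    (4,6)@(9, 13): e=[-24,72,0] → ·  [on edge]
    (5,6)@(11, 13): e=[0,44,4] → #  [on edge]
    (6,7)@(13, 15): e=[0,52,-4] → ·  [on edge]
    (7,7)@(15, 15): e=[24,24,0] → #  [on edge]
    (7,8)@(15, 17): e=[0,60,-12] → ·  [on edge]
    (8,9)@(17, 19): e=[0,68,-20] → ·  [on edge]
    (9,10)@(19, 21): e=[0,76,-28] → ·  [on edge]
  covered (9 px):
    · · · · · · · · · ·
    # · · · · · · · · ·
    · # · · · · · · · ·
    · · # · · · · · · ·
    · · · # · · · · · ·
    · · · · # # · · · ·
    · · · · · # # · · ·
    · · · · · · · # · ·
    · · · · · · · · · ·
    · · · · · · · · · ·
    · · · · · · · · · ·
    · · · · · · · · · ·
T2:
  2·area = 8
  edge (4, 2)→(14, 8): d=(10,6) right/bottom  bias=-1
  edge (14, 8)→(16, 10): d=(2,2) right/bottom  bias=-1
  edge (16, 10)→(4, 2): d=(-12,-8) top-left  bias=+0
    (3,0)@(7, 1): e=[-28,0,36] → ·  [on edge]
    (4,1)@(9, 3): e=[-20,0,28] → ·  [on edge]
    (4,2)@(9, 5): e=[0,4,4] → ·  [on edge]
    (5,2)@(11, 5): e=[-12,0,20] → ·  [on edge]
    (6,3)@(13, 7): e=[-4,0,12] → ·  [on edge]
    (7,4)@(15, 9): e=[4,0,4] → ·  [on edge]
    (8,5)@(17, 11): e=[12,0,-4] → ·  [on edge]
    (9,5)@(19, 11): e=[0,-4,12] → ·  [on edge]
    (9,6)@(19, 13): e=[20,0,-12] → ·  [on edge]
  covered (0 px):
    · · · · · · · · · ·
    · · · · · · · · · ·
    · · · · · · · · · ·
    · · · · · · · · · ·
    · · · · · · · · · ·
    · · · · · · · · · ·
    · · · · · · · · · ·
    · · · · · · · · · ·
    · · · · · · · · · ·
    · · · · · · · · · ·
    · · · · · · · · · ·
    · · · · · · · · · ·
T3:
  2·area = 18
  edge (14, 10)→(8, 4): d=(-6,-6) top-left  bias=+0
  edge (8, 4)→(17, 10): d=(9,6) right/bottom  bias=-1
  edge (17, 10)→(14, 10): d=(-3,0) right/bottom  bias=-1
    (2,0)@(5, 1): e=[0,-9,27] → ·  [on edge]
    (3,1)@(7, 3): e=[0,-3,21] → ·  [on edge]
    (4,2)@(9, 5): e=[0,3,15] → #  [on edge]
    (5,2)@(11, 5): e=[12,-9,15] → ·
    (4,3)@(9, 7): e=[-12,21,9] → ·
    (5,3)@(11, 7): e=[0,9,9] → #  [on edge]
    (6,3)@(13, 7): e=[12,-3,9] → ·
    (5,4)@(11, 9): e=[-12,27,3] → ·
    (6,4)@(13, 9): e=[0,15,3] → #  [on edge]
    (7,4)@(15, 9): e=[12,3,3] → #
    (8,4)@(17, 9): e=[24,-9,3] → ·
    (6,5)@(13, 11): e=[-12,33,-3] → ·
    (7,5)@(15, 11): e=[0,21,-3] → ·  [on edge]
    (8,6)@(17, 13): e=[0,27,-9] → ·  [on edge]
    (9,7)@(19, 15): e=[0,33,-15] → ·  [on edge]
  covered (4 px):
    · · · · · · · · · ·
    · · · · · · · · · ·
    · · · · # · · · · ·
    · · · · · # · · · ·
    · · · · · · # # · ·
    · · · · · · · · · ·
    · · · · · · · · · ·
    · · · · · · · · · ·
    · · · · · · · · · ·
    · · · · · · · · · ·
    · · · · · · · · · ·
    · · · · · · · · · ·
T4:
  2·area = 219
  edge (13, 0)→(4, 21): d=(-9,21) right/bottom  bias=-1
  edge (4, 21)→(0, 6): d=(-4,-15) top-left  bias=+0
  edge (0, 6)→(13, 0): d=(13,-6) top-left  bias=+0
    (5,0)@(11, 1): e=[33,185,1] → #
    (6,0)@(13, 1): e=[-9,215,13] → ·
    (3,1)@(7, 3): e=[99,117,3] → #
    (4,1)@(9, 3): e=[57,147,15] → #
    (6,1)@(13, 3): e=[-27,207,39] → ·
    (1,2)@(3, 5): e=[165,49,5] → #
    (2,2)@(5, 5): e=[123,79,17] → #
    (5,2)@(11, 5): e=[-3,169,53] → ·
    (0,3)@(1, 7): e=[189,11,19] → #
    (5,3)@(11, 7): e=[-21,161,79] → ·
    (0,4)@(1, 9): e=[171,3,45] → #
    (5,4)@(11, 9): e=[-39,153,105] → ·
  covered (28 px):
    · · · · · # · · · ·
    · · · # # # · · · ·
    · # # # # · · · · ·
    # # # # # · · · · ·
    # # # # # · · · · ·
    · # # # · · · · · ·
    · # # # · · · · · ·
    · # # · · · · · · ·
    · # # · · · · · · ·
    · · · · · · · · · ·
    · · · · · · · · · ·
    · · · · · · · · · ·

Result: [[0,2],[1,2],[2,2],[3,2],[4,2],[5,2],[6,2],[7,2],[1,3],[2,3],[3,3],[4,3],[5,3],[6,3],[7,3],[2,4],[3,4],[4,4],[5,4],[6,4],[7,4],[3,5],[4,5],[5,5],[6,5],[7,5],[4,6],[5,6],[6,6],[7,6],[5,7],[6,7],[7,7],[6,8],[7,8]]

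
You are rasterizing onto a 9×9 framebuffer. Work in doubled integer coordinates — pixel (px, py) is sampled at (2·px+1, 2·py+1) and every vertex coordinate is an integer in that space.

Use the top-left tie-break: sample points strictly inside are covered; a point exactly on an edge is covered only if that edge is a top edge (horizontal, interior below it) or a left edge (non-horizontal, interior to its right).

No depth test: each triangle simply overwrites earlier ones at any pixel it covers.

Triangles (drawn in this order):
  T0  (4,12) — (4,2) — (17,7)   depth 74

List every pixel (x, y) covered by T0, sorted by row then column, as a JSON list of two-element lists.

T0:
  2·area = 130
  edge (4, 12)→(4, 2): d=(0,-10) top-left  bias=+0
  edge (4, 2)→(17, 7): d=(13,5) right/bottom  bias=-1
  edge (17, 7)→(4, 12): d=(-13,5) right/bottom  bias=-1
    (2,1)@(5, 3): e=[10,8,112] → X
    (3,1)@(7, 3): e=[30,-2,102] → .
    (2,2)@(5, 5): e=[10,34,86] → X
    (3,2)@(7, 5): e=[30,24,76] → X
    (4,2)@(9, 5): e=[50,14,66] → X
    (5,2)@(11, 5): e=[70,4,56] → X
    (6,2)@(13, 5): e=[90,-6,46] → .
    (2,3)@(5, 7): e=[10,60,60] → X
    (6,3)@(13, 7): e=[90,20,20] → X
    (7,3)@(15, 7): e=[110,10,10] → X
    (8,3)@(17, 7): e=[130,0,0] → .  [on edge]
    (2,4)@(5, 9): e=[10,86,34] → X
  covered (16 px):
    . . . . . . . . .
    . . X . . . . . .
    . . X X X X . . .
    . . X X X X X X .
    . . X X X X . . .
    . . X . . . . . .
    . . . . . . . . .
    . . . . . . . . .
    . . . . . . . . .

Final: [[2,1],[2,2],[3,2],[4,2],[5,2],[2,3],[3,3],[4,3],[5,3],[6,3],[7,3],[2,4],[3,4],[4,4],[5,4],[2,5]]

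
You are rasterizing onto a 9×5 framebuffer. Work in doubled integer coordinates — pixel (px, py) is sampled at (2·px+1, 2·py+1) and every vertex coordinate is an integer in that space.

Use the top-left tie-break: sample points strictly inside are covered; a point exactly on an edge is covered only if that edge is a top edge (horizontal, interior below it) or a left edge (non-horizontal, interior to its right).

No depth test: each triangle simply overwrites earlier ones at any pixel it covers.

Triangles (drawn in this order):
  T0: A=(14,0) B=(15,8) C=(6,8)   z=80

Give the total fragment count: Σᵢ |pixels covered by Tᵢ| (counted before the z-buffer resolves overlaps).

T0:
  2·area = 72
  edge (14, 0)→(15, 8): d=(1,8) right/bottom  bias=-1
  edge (15, 8)→(6, 8): d=(-9,0) right/bottom  bias=-1
  edge (6, 8)→(14, 0): d=(8,-8) top-left  bias=+0
    (6,0)@(13, 1): e=[9,63,0] → X  [on edge]
    (7,0)@(15, 1): e=[-7,63,16] → .
    (5,1)@(11, 3): e=[27,45,0] → X  [on edge]
    (7,1)@(15, 3): e=[-5,45,32] → .
    (4,2)@(9, 5): e=[45,27,0] → X  [on edge]
    (7,2)@(15, 5): e=[-3,27,48] → .
    (3,3)@(7, 7): e=[63,9,0] → X  [on edge]
    (7,3)@(15, 7): e=[-1,9,64] → .
    (2,4)@(5, 9): e=[81,-9,0] → .  [on edge]
    (3,4)@(7, 9): e=[65,-9,16] → .
    (4,4)@(9, 9): e=[49,-9,32] → .
    (5,4)@(11, 9): e=[33,-9,48] → .
  covered (10 px):
    . . . . . . X . .
    . . . . . X X . .
    . . . . X X X . .
    . . . X X X X . .
    . . . . . . . . .

Result: 10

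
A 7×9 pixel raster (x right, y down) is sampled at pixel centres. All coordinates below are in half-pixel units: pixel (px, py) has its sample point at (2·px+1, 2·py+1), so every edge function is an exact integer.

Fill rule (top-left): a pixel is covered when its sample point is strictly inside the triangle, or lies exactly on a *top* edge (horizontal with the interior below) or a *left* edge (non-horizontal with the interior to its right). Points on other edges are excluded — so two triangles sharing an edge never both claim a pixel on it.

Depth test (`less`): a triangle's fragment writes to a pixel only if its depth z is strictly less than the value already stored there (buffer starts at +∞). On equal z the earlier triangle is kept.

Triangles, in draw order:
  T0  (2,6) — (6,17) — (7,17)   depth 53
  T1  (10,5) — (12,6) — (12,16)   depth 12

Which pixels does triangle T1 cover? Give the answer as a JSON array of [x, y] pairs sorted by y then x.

T0:
  2·area = 11  (B↔C swapped to make it positive)
  edge (2, 6)→(7, 17): d=(5,11) right/bottom  bias=-1
  edge (7, 17)→(6, 17): d=(-1,0) right/bottom  bias=-1
  edge (6, 17)→(2, 6): d=(-4,-11) top-left  bias=+0
    (2,6)@(5, 13): e=[2,4,5] → #
    (3,6)@(7, 13): e=[-20,4,27] → ·
    (2,7)@(5, 15): e=[12,2,-3] → ·
    (0,8)@(1, 17): e=[66,0,-55] → ·  [on edge]
    (1,8)@(3, 17): e=[44,0,-33] → ·  [on edge]
    (2,8)@(5, 17): e=[22,0,-11] → ·  [on edge]
    (3,8)@(7, 17): e=[0,0,11] → ·  [on edge]
    (4,8)@(9, 17): e=[-22,0,33] → ·  [on edge]
    (5,8)@(11, 17): e=[-44,0,55] → ·  [on edge]
    (6,8)@(13, 17): e=[-66,0,77] → ·  [on edge]
  covered (1 px):
    · · · · · · ·
    · · · · · · ·
    · · · · · · ·
    · · · · · · ·
    · · · · · · ·
    · · · · · · ·
    · · # · · · ·
    · · · · · · ·
    · · · · · · ·
T1:
  2·area = 20
  edge (10, 5)→(12, 6): d=(2,1) right/bottom  bias=-1
  edge (12, 6)→(12, 16): d=(0,10) right/bottom  bias=-1
  edge (12, 16)→(10, 5): d=(-2,-11) top-left  bias=+0
    (5,3)@(11, 7): e=[3,10,7] → #
    (6,3)@(13, 7): e=[1,-10,29] → ·
    (5,4)@(11, 9): e=[7,10,3] → #
    (6,4)@(13, 9): e=[5,-10,25] → ·
    (5,5)@(11, 11): e=[11,10,-1] → ·
  covered (2 px):
    · · · · · · ·
    · · · · · · ·
    · · · · · · ·
    · · · · · # ·
    · · · · · # ·
    · · · · · · ·
    · · · · · · ·
    · · · · · · ·
    · · · · · · ·

Answer: [[5,3],[5,4]]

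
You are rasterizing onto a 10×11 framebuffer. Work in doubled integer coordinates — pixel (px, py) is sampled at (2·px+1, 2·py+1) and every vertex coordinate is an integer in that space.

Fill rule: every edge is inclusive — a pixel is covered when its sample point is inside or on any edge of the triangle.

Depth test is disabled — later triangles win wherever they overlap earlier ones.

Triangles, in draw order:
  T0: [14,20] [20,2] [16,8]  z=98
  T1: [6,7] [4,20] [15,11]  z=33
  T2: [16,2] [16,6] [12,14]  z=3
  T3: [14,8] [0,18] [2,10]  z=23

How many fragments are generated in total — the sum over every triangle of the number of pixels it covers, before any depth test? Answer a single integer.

T0:
  2·area = 36  (B↔C swapped to make it positive)
  edge (14, 20)→(16, 8): d=(2,-12) inclusive
  edge (16, 8)→(20, 2): d=(4,-6) inclusive
  edge (20, 2)→(14, 20): d=(-6,18) inclusive
    (9,2)@(19, 5): e=[30,6,0] → X  [on edge]
    (8,3)@(17, 7): e=[10,2,24] → X
    (9,3)@(19, 7): e=[34,14,-12] → .
    (8,4)@(17, 9): e=[14,10,12] → X
    (9,4)@(19, 9): e=[38,22,-24] → .
    (8,5)@(17, 11): e=[18,18,0] → X  [on edge]
    (9,5)@(19, 11): e=[42,30,-36] → .
    (8,6)@(17, 13): e=[22,26,-12] → .
    (7,7)@(15, 15): e=[2,22,12] → X
    (8,7)@(17, 15): e=[26,34,-24] → .
    (7,8)@(15, 17): e=[6,30,0] → X  [on edge]
    (8,8)@(17, 17): e=[30,42,-36] → .
  covered (6 px):
    . . . . . . . . . .
    . . . . . . . . . .
    . . . . . . . . . X
    . . . . . . . . X .
    . . . . . . . . X .
    . . . . . . . . X .
    . . . . . . . . . .
    . . . . . . . X . .
    . . . . . . . X . .
    . . . . . . . . . .
    . . . . . . . . . .
T1:
  2·area = 125  (B↔C swapped to make it positive)
  edge (6, 7)→(15, 11): d=(9,4) inclusive
  edge (15, 11)→(4, 20): d=(-11,9) inclusive
  edge (4, 20)→(6, 7): d=(2,-13) inclusive
    (3,4)@(7, 9): e=[14,94,17] → X
    (4,4)@(9, 9): e=[6,76,43] → X
    (5,4)@(11, 9): e=[-2,58,69] → .
    (3,5)@(7, 11): e=[32,72,21] → X
    (5,5)@(11, 11): e=[16,36,73] → X
    (6,5)@(13, 11): e=[8,18,99] → X
    (7,5)@(15, 11): e=[0,0,125] → X  [on edge]
    (8,5)@(17, 11): e=[-8,-18,151] → .
    (3,6)@(7, 13): e=[50,50,25] → X
    (6,6)@(13, 13): e=[26,-4,103] → .
    (7,6)@(15, 13): e=[18,-22,129] → .
    (2,7)@(5, 15): e=[76,46,3] → X
  covered (16 px):
    . . . . . . . . . .
    . . . . . . . . . .
    . . . . . . . . . .
    . . . . . . . . . .
    . . . X X . . . . .
    . . . X X X X X . .
    . . . X X X . . . .
    . . X X X . . . . .
    . . X X . . . . . .
    . . X . . . . . . .
    . . . . . . . . . .
T2:
  2·area = 16
  edge (16, 2)→(16, 6): d=(0,4) inclusive
  edge (16, 6)→(12, 14): d=(-4,8) inclusive
  edge (12, 14)→(16, 2): d=(4,-12) inclusive
    (7,2)@(15, 5): e=[4,12,0] → X  [on edge]
    (8,2)@(17, 5): e=[-4,-4,24] → .
    (7,3)@(15, 7): e=[4,4,8] → X
    (8,3)@(17, 7): e=[-4,-12,32] → .
    (7,4)@(15, 9): e=[4,-4,16] → .
    (6,5)@(13, 11): e=[12,4,0] → X  [on edge]
    (7,5)@(15, 11): e=[4,-12,24] → .
    (6,6)@(13, 13): e=[12,-4,8] → .
    (5,8)@(11, 17): e=[20,-4,0] → .  [on edge]
  covered (3 px):
    . . . . . . . . . .
    . . . . . . . . . .
    . . . . . . . X . .
    . . . . . . . X . .
    . . . . . . . . . .
    . . . . . . X . . .
    . . . . . . . . . .
    . . . . . . . . . .
    . . . . . . . . . .
    . . . . . . . . . .
    . . . . . . . . . .
T3:
  2·area = 92
  edge (14, 8)→(0, 18): d=(-14,10) inclusive
  edge (0, 18)→(2, 10): d=(2,-8) inclusive
  edge (2, 10)→(14, 8): d=(12,-2) inclusive
    (4,4)@(9, 9): e=[36,54,2] → X
    (5,4)@(11, 9): e=[16,70,6] → X
    (6,4)@(13, 9): e=[-4,86,10] → .
    (1,5)@(3, 11): e=[68,10,14] → X
    (2,5)@(5, 11): e=[48,26,18] → X
    (3,5)@(7, 11): e=[28,42,22] → X
    (5,5)@(11, 11): e=[-12,74,30] → .
    (1,6)@(3, 13): e=[40,14,38] → X
    (3,6)@(7, 13): e=[0,46,46] → X  [on edge]
    (4,6)@(9, 13): e=[-20,62,50] → .
    (0,7)@(1, 15): e=[32,2,58] → X
    (2,7)@(5, 15): e=[-8,34,66] → .
  covered (12 px):
    . . . . . . . . . .
    . . . . . . . . . .
    . . . . . . . . . .
    . . . . . . . . . .
    . . . . X X . . . .
    . X X X X . . . . .
    . X X X . . . . . .
    X X . . . . . . . .
    X . . . . . . . . .
    . . . . . . . . . .
    . . . . . . . . . .

Result: 37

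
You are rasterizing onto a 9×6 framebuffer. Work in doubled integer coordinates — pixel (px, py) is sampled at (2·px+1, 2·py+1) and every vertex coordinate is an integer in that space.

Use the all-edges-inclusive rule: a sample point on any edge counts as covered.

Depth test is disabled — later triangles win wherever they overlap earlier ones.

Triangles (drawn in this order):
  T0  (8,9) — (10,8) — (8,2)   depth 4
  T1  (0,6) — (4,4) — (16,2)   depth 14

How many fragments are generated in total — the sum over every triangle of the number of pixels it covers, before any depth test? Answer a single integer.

T0:
  2·area = 14  (B↔C swapped to make it positive)
  edge (8, 9)→(8, 2): d=(0,-7) inclusive
  edge (8, 2)→(10, 8): d=(2,6) inclusive
  edge (10, 8)→(8, 9): d=(-2,1) inclusive
    (4,2)@(9, 5): e=[7,0,7] → X  [on edge]
    (5,2)@(11, 5): e=[21,-12,5] → .
    (4,3)@(9, 7): e=[7,4,3] → X
    (5,3)@(11, 7): e=[21,-8,1] → .
    (4,4)@(9, 9): e=[7,8,-1] → .
    (5,5)@(11, 11): e=[21,0,-7] → .  [on edge]
  covered (2 px):
    . . . . . . . . .
    . . . . . . . . .
    . . . . X . . . .
    . . . . X . . . .
    . . . . . . . . .
    . . . . . . . . .
T1:
  2·area = 16
  edge (0, 6)→(4, 4): d=(4,-2) inclusive
  edge (4, 4)→(16, 2): d=(12,-2) inclusive
  edge (16, 2)→(0, 6): d=(-16,4) inclusive
    (5,1)@(11, 3): e=[10,2,4] → X
    (6,1)@(13, 3): e=[14,6,-4] → .
    (1,2)@(3, 5): e=[2,10,4] → X
    (2,2)@(5, 5): e=[6,14,-4] → .
    (5,2)@(11, 5): e=[18,26,-28] → .
    (1,3)@(3, 7): e=[10,34,-28] → .
  covered (2 px):
    . . . . . . . . .
    . . . . . X . . .
    . X . . . . . . .
    . . . . . . . . .
    . . . . . . . . .
    . . . . . . . . .

Answer: 4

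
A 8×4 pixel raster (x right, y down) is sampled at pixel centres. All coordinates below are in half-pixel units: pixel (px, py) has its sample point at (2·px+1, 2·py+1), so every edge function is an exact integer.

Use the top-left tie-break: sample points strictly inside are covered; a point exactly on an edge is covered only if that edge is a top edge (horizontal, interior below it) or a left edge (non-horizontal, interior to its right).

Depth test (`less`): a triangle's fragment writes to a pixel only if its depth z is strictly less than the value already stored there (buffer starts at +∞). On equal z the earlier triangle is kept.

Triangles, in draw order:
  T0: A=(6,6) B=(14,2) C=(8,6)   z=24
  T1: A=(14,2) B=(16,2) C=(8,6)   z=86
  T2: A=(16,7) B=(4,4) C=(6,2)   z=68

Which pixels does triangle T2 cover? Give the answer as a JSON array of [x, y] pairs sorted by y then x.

T0:
  2·area = 8
  edge (6, 6)→(14, 2): d=(8,-4) top-left  bias=+0
  edge (14, 2)→(8, 6): d=(-6,4) right/bottom  bias=-1
  edge (8, 6)→(6, 6): d=(-2,0) right/bottom  bias=-1
    (4,2)@(9, 5): e=[4,2,2] → X
    (5,2)@(11, 5): e=[12,-6,2] → .
    (4,3)@(9, 7): e=[20,-10,-2] → .
  covered (1 px):
    . . . . . . . .
    . . . . . . . .
    . . . . X . . .
    . . . . . . . .
T1:
  2·area = 8
  edge (14, 2)→(16, 2): d=(2,0) top-left  bias=+0
  edge (16, 2)→(8, 6): d=(-8,4) right/bottom  bias=-1
  edge (8, 6)→(14, 2): d=(6,-4) top-left  bias=+0
    (6,1)@(13, 3): e=[2,4,2] → X
    (7,1)@(15, 3): e=[2,-4,10] → .
    (6,2)@(13, 5): e=[6,-12,14] → .
  covered (1 px):
    . . . . . . . .
    . . . . . . X .
    . . . . . . . .
    . . . . . . . .
T2:
  2·area = 30
  edge (16, 7)→(4, 4): d=(-12,-3) top-left  bias=+0
  edge (4, 4)→(6, 2): d=(2,-2) top-left  bias=+0
  edge (6, 2)→(16, 7): d=(10,5) right/bottom  bias=-1
    (3,0)@(7, 1): e=[45,0,-15] → .  [on edge]
    (2,1)@(5, 3): e=[15,0,15] → X  [on edge]
    (3,1)@(7, 3): e=[21,4,5] → X
    (4,1)@(9, 3): e=[27,8,-5] → .
    (1,2)@(3, 5): e=[-15,0,45] → .  [on edge]
    (2,2)@(5, 5): e=[-9,4,35] → .
    (3,2)@(7, 5): e=[-3,8,25] → .
    (4,2)@(9, 5): e=[3,12,15] → X
    (5,2)@(11, 5): e=[9,16,5] → X
    (6,2)@(13, 5): e=[15,20,-5] → .
    (0,3)@(1, 7): e=[-45,0,75] → .  [on edge]
    (4,3)@(9, 7): e=[-21,16,35] → .
  covered (4 px):
    . . . . . . . .
    . . X X . . . .
    . . . . X X . .
    . . . . . . . .

Answer: [[2,1],[3,1],[4,2],[5,2]]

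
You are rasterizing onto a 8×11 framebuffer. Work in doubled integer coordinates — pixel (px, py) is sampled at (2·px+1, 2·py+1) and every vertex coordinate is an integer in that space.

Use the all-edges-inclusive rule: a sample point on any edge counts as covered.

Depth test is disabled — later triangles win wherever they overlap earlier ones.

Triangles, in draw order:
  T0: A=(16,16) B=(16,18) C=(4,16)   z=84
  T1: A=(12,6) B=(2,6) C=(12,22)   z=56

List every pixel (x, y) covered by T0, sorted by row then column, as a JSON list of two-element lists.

T0:
  2·area = 24
  edge (16, 16)→(16, 18): d=(0,2) inclusive
  edge (16, 18)→(4, 16): d=(-12,-2) inclusive
  edge (4, 16)→(16, 16): d=(12,0) inclusive
    (5,8)@(11, 17): e=[10,2,12] → #
    (6,8)@(13, 17): e=[6,6,12] → #
    (7,8)@(15, 17): e=[2,10,12] → #
    (5,9)@(11, 19): e=[10,-22,36] → ·
    (6,9)@(13, 19): e=[6,-18,36] → ·
    (7,9)@(15, 19): e=[2,-14,36] → ·
  covered (3 px):
    · · · · · · · ·
    · · · · · · · ·
    · · · · · · · ·
    · · · · · · · ·
    · · · · · · · ·
    · · · · · · · ·
    · · · · · · · ·
    · · · · · · · ·
    · · · · · # # #
    · · · · · · · ·
    · · · · · · · ·
T1:
  2·area = 160  (B↔C swapped to make it positive)
  edge (12, 6)→(12, 22): d=(0,16) inclusive
  edge (12, 22)→(2, 6): d=(-10,-16) inclusive
  edge (2, 6)→(12, 6): d=(10,0) inclusive
    (1,3)@(3, 7): e=[144,6,10] → #
    (2,3)@(5, 7): e=[112,38,10] → #
    (3,3)@(7, 7): e=[80,70,10] → #
    (4,3)@(9, 7): e=[48,102,10] → #
    (5,3)@(11, 7): e=[16,134,10] → #
    (6,3)@(13, 7): e=[-16,166,10] → ·
    (1,4)@(3, 9): e=[144,-14,30] → ·
    (2,4)@(5, 9): e=[112,18,30] → #
    (6,4)@(13, 9): e=[-16,146,30] → ·
    (2,5)@(5, 11): e=[112,-2,50] → ·
    (3,5)@(7, 11): e=[80,30,50] → #
    (6,5)@(13, 11): e=[-16,126,50] → ·
  covered (20 px):
    · · · · · · · ·
    · · · · · · · ·
    · · · · · · · ·
    · # # # # # · ·
    · · # # # # · ·
    · · · # # # · ·
    · · · # # # · ·
    · · · · # # · ·
    · · · · # # · ·
    · · · · · # · ·
    · · · · · · · ·

Final: [[5,8],[6,8],[7,8]]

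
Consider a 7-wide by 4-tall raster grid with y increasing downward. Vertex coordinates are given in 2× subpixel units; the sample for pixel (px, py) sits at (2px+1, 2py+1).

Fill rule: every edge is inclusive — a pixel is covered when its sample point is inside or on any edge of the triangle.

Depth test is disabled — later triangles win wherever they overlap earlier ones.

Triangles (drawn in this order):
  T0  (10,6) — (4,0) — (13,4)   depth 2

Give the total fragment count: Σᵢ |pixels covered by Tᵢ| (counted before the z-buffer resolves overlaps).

T0:
  2·area = 30
  edge (10, 6)→(4, 0): d=(-6,-6) inclusive
  edge (4, 0)→(13, 4): d=(9,4) inclusive
  edge (13, 4)→(10, 6): d=(-3,2) inclusive
    (2,0)@(5, 1): e=[0,5,25] → X  [on edge]
    (3,0)@(7, 1): e=[12,-3,21] → .
    (2,1)@(5, 3): e=[-12,23,19] → .
    (3,1)@(7, 3): e=[0,15,15] → X  [on edge]
    (4,1)@(9, 3): e=[12,7,11] → X
    (5,1)@(11, 3): e=[24,-1,7] → .
    (3,2)@(7, 5): e=[-12,33,9] → .
    (4,2)@(9, 5): e=[0,25,5] → X  [on edge]
    (5,2)@(11, 5): e=[12,17,1] → X
    (6,2)@(13, 5): e=[24,9,-3] → .
    (4,3)@(9, 7): e=[-12,43,-1] → .
    (5,3)@(11, 7): e=[0,35,-5] → .  [on edge]
  covered (5 px):
    . . X . . . .
    . . . X X . .
    . . . . X X .
    . . . . . . .

Result: 5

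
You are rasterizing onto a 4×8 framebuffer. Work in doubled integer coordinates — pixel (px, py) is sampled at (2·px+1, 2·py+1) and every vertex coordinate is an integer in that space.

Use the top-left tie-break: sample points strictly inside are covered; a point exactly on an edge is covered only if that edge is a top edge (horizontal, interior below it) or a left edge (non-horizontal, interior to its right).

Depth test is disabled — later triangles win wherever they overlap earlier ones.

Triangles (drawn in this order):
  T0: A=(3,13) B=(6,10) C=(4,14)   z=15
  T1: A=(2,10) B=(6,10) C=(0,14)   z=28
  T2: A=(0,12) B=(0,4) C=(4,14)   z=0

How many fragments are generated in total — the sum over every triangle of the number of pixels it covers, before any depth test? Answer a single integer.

T0:
  2·area = 6
  edge (3, 13)→(6, 10): d=(3,-3) top-left  bias=+0
  edge (6, 10)→(4, 14): d=(-2,4) right/bottom  bias=-1
  edge (4, 14)→(3, 13): d=(-1,-1) top-left  bias=+0
    (3,4)@(7, 9): e=[0,-2,8] → .  [on edge]
    (0,5)@(1, 11): e=[-12,18,0] → .  [on edge]
    (2,5)@(5, 11): e=[0,2,4] → X  [on edge]
    (3,5)@(7, 11): e=[6,-6,6] → .
    (1,6)@(3, 13): e=[0,6,0] → X  [on edge]
    (2,6)@(5, 13): e=[6,-2,2] → .
    (0,7)@(1, 15): e=[0,10,-4] → .  [on edge]
    (1,7)@(3, 15): e=[6,2,-2] → .
    (2,7)@(5, 15): e=[12,-6,0] → .  [on edge]
  covered (2 px):
    . . . .
    . . . .
    . . . .
    . . . .
    . . . .
    . . X .
    . X . .
    . . . .
T1:
  2·area = 16
  edge (2, 10)→(6, 10): d=(4,0) top-left  bias=+0
  edge (6, 10)→(0, 14): d=(-6,4) right/bottom  bias=-1
  edge (0, 14)→(2, 10): d=(2,-4) top-left  bias=+0
    (1,5)@(3, 11): e=[4,6,6] → X
    (2,5)@(5, 11): e=[4,-2,14] → .
    (0,6)@(1, 13): e=[12,2,2] → X
    (1,6)@(3, 13): e=[12,-6,10] → .
    (0,7)@(1, 15): e=[20,-10,6] → .
  covered (2 px):
    . . . .
    . . . .
    . . . .
    . . . .
    . . . .
    . X . .
    X . . .
    . . . .
T2:
  2·area = 32
  edge (0, 12)→(0, 4): d=(0,-8) top-left  bias=+0
  edge (0, 4)→(4, 14): d=(4,10) right/bottom  bias=-1
  edge (4, 14)→(0, 12): d=(-4,-2) top-left  bias=+0
    (0,3)@(1, 7): e=[8,2,22] → X
    (1,3)@(3, 7): e=[24,-18,26] → .
    (0,4)@(1, 9): e=[8,10,14] → X
    (1,4)@(3, 9): e=[24,-10,18] → .
    (0,5)@(1, 11): e=[8,18,6] → X
    (1,5)@(3, 11): e=[24,-2,10] → .
    (0,6)@(1, 13): e=[8,26,-2] → .
    (1,6)@(3, 13): e=[24,6,2] → X
    (2,6)@(5, 13): e=[40,-14,6] → .
    (1,7)@(3, 15): e=[24,14,-6] → .
  covered (4 px):
    . . . .
    . . . .
    . . . .
    X . . .
    X . . .
    X . . .
    . X . .
    . . . .

Result: 8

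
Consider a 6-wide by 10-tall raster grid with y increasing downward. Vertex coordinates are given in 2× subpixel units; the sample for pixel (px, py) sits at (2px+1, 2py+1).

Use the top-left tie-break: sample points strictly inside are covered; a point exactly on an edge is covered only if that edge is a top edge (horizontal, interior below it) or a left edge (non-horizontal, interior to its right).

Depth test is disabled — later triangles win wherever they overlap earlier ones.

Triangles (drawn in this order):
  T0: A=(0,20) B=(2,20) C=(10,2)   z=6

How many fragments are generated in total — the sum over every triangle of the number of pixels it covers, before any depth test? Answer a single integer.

T0:
  2·area = 36  (B↔C swapped to make it positive)
  edge (0, 20)→(10, 2): d=(10,-18) top-left  bias=+0
  edge (10, 2)→(2, 20): d=(-8,18) right/bottom  bias=-1
  edge (2, 20)→(0, 20): d=(-2,0) right/bottom  bias=-1
    (2,5)@(5, 11): e=[0,18,18] → █  [on edge]
    (3,5)@(7, 11): e=[36,-18,18] → ·
    (2,6)@(5, 13): e=[20,2,14] → █
    (3,6)@(7, 13): e=[56,-34,14] → ·
    (1,7)@(3, 15): e=[4,22,10] → █
    (2,7)@(5, 15): e=[40,-14,10] → ·
    (1,8)@(3, 17): e=[24,6,6] → █
    (2,8)@(5, 17): e=[60,-30,6] → ·
    (0,9)@(1, 19): e=[8,26,2] → █
    (1,9)@(3, 19): e=[44,-10,2] → ·
  covered (5 px):
    · · · · · ·
    · · · · · ·
    · · · · · ·
    · · · · · ·
    · · · · · ·
    · · █ · · ·
    · · █ · · ·
    · █ · · · ·
    · █ · · · ·
    █ · · · · ·

Result: 5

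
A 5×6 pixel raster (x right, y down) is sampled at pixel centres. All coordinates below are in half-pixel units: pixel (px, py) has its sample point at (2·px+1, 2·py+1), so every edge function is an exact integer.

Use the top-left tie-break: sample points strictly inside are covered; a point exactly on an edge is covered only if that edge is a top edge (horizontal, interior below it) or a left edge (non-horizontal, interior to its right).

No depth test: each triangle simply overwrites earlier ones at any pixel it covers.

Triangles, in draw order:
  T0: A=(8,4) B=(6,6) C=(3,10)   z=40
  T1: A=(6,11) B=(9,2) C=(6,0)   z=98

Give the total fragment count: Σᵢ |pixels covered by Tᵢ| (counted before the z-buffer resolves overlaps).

T0:
  2·area = 2  (B↔C swapped to make it positive)
  edge (8, 4)→(3, 10): d=(-5,6) right/bottom  bias=-1
  edge (3, 10)→(6, 6): d=(3,-4) top-left  bias=+0
  edge (6, 6)→(8, 4): d=(2,-2) top-left  bias=+0
    (4,1)@(9, 3): e=[-1,3,0] → ·  [on edge]
    (3,2)@(7, 5): e=[1,1,0] → █  [on edge]
    (4,2)@(9, 5): e=[-11,9,4] → ·
    (2,3)@(5, 7): e=[3,-1,0] → ·  [on edge]
    (3,3)@(7, 7): e=[-9,7,4] → ·
    (1,4)@(3, 9): e=[5,-3,0] → ·  [on edge]
    (0,5)@(1, 11): e=[7,-5,0] → ·  [on edge]
  covered (1 px):
    · · · · ·
    · · · · ·
    · · · █ ·
    · · · · ·
    · · · · ·
    · · · · ·
T1:
  2·area = 33  (B↔C swapped to make it positive)
  edge (6, 11)→(6, 0): d=(0,-11) top-left  bias=+0
  edge (6, 0)→(9, 2): d=(3,2) right/bottom  bias=-1
  edge (9, 2)→(6, 11): d=(-3,9) right/bottom  bias=-1
    (3,0)@(7, 1): e=[11,1,21] → █
    (4,0)@(9, 1): e=[33,-3,3] → ·
    (3,1)@(7, 3): e=[11,7,15] → █
    (4,1)@(9, 3): e=[33,3,-3] → ·
    (3,2)@(7, 5): e=[11,13,9] → █
    (4,2)@(9, 5): e=[33,9,-9] → ·
    (3,3)@(7, 7): e=[11,19,3] → █
    (4,3)@(9, 7): e=[33,15,-15] → ·
    (3,4)@(7, 9): e=[11,25,-3] → ·
  covered (4 px):
    · · · █ ·
    · · · █ ·
    · · · █ ·
    · · · █ ·
    · · · · ·
    · · · · ·

Final: 5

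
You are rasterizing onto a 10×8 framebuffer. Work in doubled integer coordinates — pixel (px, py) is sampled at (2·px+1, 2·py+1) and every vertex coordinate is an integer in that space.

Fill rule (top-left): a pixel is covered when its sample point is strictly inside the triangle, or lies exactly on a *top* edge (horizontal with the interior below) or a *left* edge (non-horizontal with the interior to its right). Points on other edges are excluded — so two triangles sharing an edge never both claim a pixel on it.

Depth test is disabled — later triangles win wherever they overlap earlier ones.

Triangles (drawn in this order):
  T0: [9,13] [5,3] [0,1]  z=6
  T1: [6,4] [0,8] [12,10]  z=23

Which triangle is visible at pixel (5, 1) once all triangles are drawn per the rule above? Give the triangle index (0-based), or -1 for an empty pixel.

T0:
  2·area = 42  (B↔C swapped to make it positive)
  edge (9, 13)→(0, 1): d=(-9,-12) top-left  bias=+0
  edge (0, 1)→(5, 3): d=(5,2) right/bottom  bias=-1
  edge (5, 3)→(9, 13): d=(4,10) right/bottom  bias=-1
    (1,1)@(3, 3): e=[18,4,20] → █
    (2,1)@(5, 3): e=[42,0,0] → ·  [on edge]
    (1,2)@(3, 5): e=[0,14,28] → █  [on edge]
    (2,2)@(5, 5): e=[24,10,8] → █
    (3,2)@(7, 5): e=[48,6,-12] → ·
    (1,3)@(3, 7): e=[-18,24,36] → ·
    (2,3)@(5, 7): e=[6,20,16] → █
    (3,3)@(7, 7): e=[30,16,-4] → ·
    (7,3)@(15, 7): e=[126,0,-84] → ·  [on edge]
    (2,4)@(5, 9): e=[-12,30,24] → ·
    (3,4)@(7, 9): e=[12,26,4] → █
    (4,4)@(9, 9): e=[36,22,-16] → ·
    (4,6)@(9, 13): e=[0,42,0] → ·  [on edge]
  covered (5 px):
    · · · · · · · · · ·
    · █ · · · · · · · ·
    · █ █ · · · · · · ·
    · · █ · · · · · · ·
    · · · █ · · · · · ·
    · · · · · · · · · ·
    · · · · · · · · · ·
    · · · · · · · · · ·
T1:
  2·area = 60  (B↔C swapped to make it positive)
  edge (6, 4)→(12, 10): d=(6,6) right/bottom  bias=-1
  edge (12, 10)→(0, 8): d=(-12,-2) top-left  bias=+0
  edge (0, 8)→(6, 4): d=(6,-4) top-left  bias=+0
    (1,0)@(3, 1): e=[0,90,-30] → ·  [on edge]
    (2,1)@(5, 3): e=[0,70,-10] → ·  [on edge]
    (2,2)@(5, 5): e=[12,46,2] → █
    (3,2)@(7, 5): e=[0,50,10] → ·  [on edge]
    (1,3)@(3, 7): e=[36,18,6] → █
    (3,3)@(7, 7): e=[12,26,22] → █
    (4,3)@(9, 7): e=[0,30,30] → ·  [on edge]
    (1,4)@(3, 9): e=[48,-6,18] → ·
    (2,4)@(5, 9): e=[36,-2,26] → ·
    (3,4)@(7, 9): e=[24,2,34] → █
    (4,4)@(9, 9): e=[12,6,42] → █
    (5,4)@(11, 9): e=[0,10,50] → ·  [on edge]
    (6,5)@(13, 11): e=[0,-10,70] → ·  [on edge]
    (7,6)@(15, 13): e=[0,-30,90] → ·  [on edge]
    (8,7)@(17, 15): e=[0,-50,110] → ·  [on edge]
  covered (6 px):
    · · · · · · · · · ·
    · · · · · · · · · ·
    · · █ · · · · · · ·
    · █ █ █ · · · · · ·
    · · · █ █ · · · · ·
    · · · · · · · · · ·
    · · · · · · · · · ·
    · · · · · · · · · ·

Z-buffer (winner per pixel, '.' = empty):
  . . . . . . . . . .
  . 0 . . . . . . . .
  . 0 1 . . . . . . .
  . 1 1 1 . . . . . .
  . . . 1 1 . . . . .
  . . . . . . . . . .
  . . . . . . . . . .
  . . . . . . . . . .

Answer: -1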